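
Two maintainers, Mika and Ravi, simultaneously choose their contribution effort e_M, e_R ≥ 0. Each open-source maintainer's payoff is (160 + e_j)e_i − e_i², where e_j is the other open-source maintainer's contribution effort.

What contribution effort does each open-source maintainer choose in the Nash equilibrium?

Mika's payoff is (160 + e_R)e_M − e_M².
∂π/∂e_M = 160 + e_R − 2e_M = 0, so e_M = 80 + 0.5e_R.
The game is symmetric, so in equilibrium e_R = e_M: the reaction function gives 0.5e_M = 80, hence e_M = 160.

160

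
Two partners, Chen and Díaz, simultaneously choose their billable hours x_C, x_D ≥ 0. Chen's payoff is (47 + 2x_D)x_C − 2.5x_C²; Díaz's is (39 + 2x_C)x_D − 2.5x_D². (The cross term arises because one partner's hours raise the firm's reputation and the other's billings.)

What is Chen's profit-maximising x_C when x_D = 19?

17

Expanding Chen's payoff: 47x_C + 2x_Dx_C − 2.5x_C².
∂π/∂x_C = 47 + 2x_D − 5x_C = 0, so x_C = 9.4 + 0.4x_D.
At x_D = 19: x_C = 9.4 + 0.4·19 = 17.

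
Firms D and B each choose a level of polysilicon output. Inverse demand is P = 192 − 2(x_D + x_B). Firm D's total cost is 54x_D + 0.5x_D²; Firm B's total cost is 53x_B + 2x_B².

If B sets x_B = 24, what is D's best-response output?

Firm D's profit: π = x_D(192 − 2(x_D + x_B)) − 54x_D − 0.5x_D².
∂π/∂x_D = 138 − 5x_D − 2x_B = 0, so x_D = 27.6 − 0.4x_B.
At x_B = 24: x_D = 27.6 − 0.4·24 = 18.

18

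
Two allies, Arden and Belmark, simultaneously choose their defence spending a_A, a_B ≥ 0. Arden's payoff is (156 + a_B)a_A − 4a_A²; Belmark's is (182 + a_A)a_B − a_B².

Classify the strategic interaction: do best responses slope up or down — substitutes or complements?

strategic complements

Expanding Arden's payoff: 156a_A + a_Ba_A − 4a_A².
∂π/∂a_A = 156 + a_B − 8a_A = 0, so a_A = 19.5 + 0.125a_B.
The best-response slope da_A/da_B = 0.125 > 0: the reaction function is upward-sloping, so the choices are strategic complements.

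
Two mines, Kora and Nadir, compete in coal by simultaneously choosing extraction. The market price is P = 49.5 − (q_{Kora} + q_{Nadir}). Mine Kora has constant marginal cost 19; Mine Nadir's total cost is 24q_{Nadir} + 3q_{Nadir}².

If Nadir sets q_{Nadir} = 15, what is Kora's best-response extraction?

Mine Kora's profit: π = q_{Kora}(49.5 − (q_{Kora} + q_{Nadir})) − 19q_{Kora}.
∂π/∂q_{Kora} = 30.5 − 2q_{Kora} − q_{Nadir} = 0, so q_{Kora} = 15.25 − 0.5q_{Nadir}.
At q_{Nadir} = 15: q_{Kora} = 15.25 − 0.5·15 = 7.75.

7.75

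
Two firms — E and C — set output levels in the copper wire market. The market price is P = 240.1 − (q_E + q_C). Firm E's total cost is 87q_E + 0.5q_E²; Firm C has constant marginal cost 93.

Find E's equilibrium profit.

Firm E's profit: π = q_E(240.1 − (q_E + q_C)) − 87q_E − 0.5q_E².
∂π/∂q_E = 153.1 − 3q_E − q_C = 0, so q_E = 1531/30 − (1/3)q_C.
For C: ∂π/∂q_C = 147.1 − 2q_C − q_E = 0 ⇒ q_C = 73.55 − 0.5q_E.
Plugging q_C into E's best response: q_E = 1531/30 − (1/3)(73.55 − 0.5q_E) ⇒ (5/6)q_E = 1591/60, so q_E = 31.82.
Then q_C = 73.55 − 0.5·31.82 = 57.64.
Price P = 240.1 − 89.46 = 150.64.
E's profit: (150.64 − 87)·31.82 − 0.5(31.82)² = 1518.7686.

1518.7686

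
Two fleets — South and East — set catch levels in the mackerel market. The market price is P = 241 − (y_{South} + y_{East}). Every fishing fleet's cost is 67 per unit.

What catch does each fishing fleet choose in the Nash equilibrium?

58

Fishing fleet South's profit: π = y_{South}(241 − (y_{South} + y_{East})) − 67y_{South}.
∂π/∂y_{South} = 174 − 2y_{South} − y_{East} = 0, so y_{South} = 87 − 0.5y_{East}.
The game is symmetric, so in equilibrium y_{East} = y_{South}: the reaction function gives 1.5y_{South} = 87, hence y_{South} = 58.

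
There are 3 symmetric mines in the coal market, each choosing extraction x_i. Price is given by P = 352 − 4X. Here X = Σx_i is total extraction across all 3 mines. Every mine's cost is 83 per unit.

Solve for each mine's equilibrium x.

A representative mine's profit is π_i = x_i(352 − 4X) − 83x_i, with X = x_i + Σ_{j≠i} x_j.
First-order condition: 269 − 8x_i − 4Σ_{j≠i} x_j = 0.
Imposing symmetry (x_j = x for all j) turns Σ_{j≠i} x_j into 2x, so 269 = 16x and x = 16.8125.

16.8125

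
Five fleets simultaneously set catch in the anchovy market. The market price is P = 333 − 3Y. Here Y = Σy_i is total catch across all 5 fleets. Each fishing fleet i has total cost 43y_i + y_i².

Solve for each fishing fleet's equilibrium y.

14.5

A representative fishing fleet's profit is π_i = y_i(333 − 3Y) − 43y_i − y_i², with Y = y_i + Σ_{j≠i} y_j.
First-order condition: 290 − 8y_i − 3Σ_{j≠i} y_j = 0.
In a symmetric equilibrium every fishing fleet chooses the same y, so Σ_{j≠i} y_j = 4y. The condition becomes 290 − 20y = 0, giving y = 290/20 = 14.5.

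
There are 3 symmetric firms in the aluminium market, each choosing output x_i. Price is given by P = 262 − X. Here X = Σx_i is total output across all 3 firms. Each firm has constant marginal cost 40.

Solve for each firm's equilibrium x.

A representative firm's profit is π_i = x_i(262 − X) − 40x_i, with X = x_i + Σ_{j≠i} x_j.
First-order condition: 222 − 2x_i − Σ_{j≠i} x_j = 0.
In a symmetric equilibrium every firm chooses the same x, so Σ_{j≠i} x_j = 2x. The condition becomes 222 − 4x = 0, giving x = 222/4 = 55.5.

55.5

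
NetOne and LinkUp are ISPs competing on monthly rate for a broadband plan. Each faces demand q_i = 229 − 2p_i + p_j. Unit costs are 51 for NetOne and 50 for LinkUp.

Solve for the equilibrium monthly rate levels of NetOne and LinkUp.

NetOne's profit: π = (p_{NetOne} − 51)(229 − 2p_{NetOne} + p_{LinkUp}).
∂π/∂p_{NetOne} = 331 − 4p_{NetOne} + p_{LinkUp} = 0 ⇒ p_{NetOne} = 82.75 + 0.25p_{LinkUp}.
Similarly p_{LinkUp} = 82.25 + 0.25p_{NetOne}.
Solving the two reaction functions simultaneously: (1 − (0.25)(0.25))p_{NetOne} = 82.75 + 0.25·82.25, so 0.9375p_{NetOne} = 103.3125 and p_{NetOne} = 110.2.
Then p_{LinkUp} = 82.25 + 0.25·110.2 = 109.8.

110.2, 109.8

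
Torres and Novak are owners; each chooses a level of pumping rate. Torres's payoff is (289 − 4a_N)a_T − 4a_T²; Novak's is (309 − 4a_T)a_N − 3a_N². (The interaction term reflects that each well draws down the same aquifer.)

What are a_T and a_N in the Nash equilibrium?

Expanding Torres's payoff: 289a_T − 4a_Na_T − 4a_T².
∂π/∂a_T = 289 − 4a_N − 8a_T = 0, so a_T = 36.125 − 0.5a_N.
Likewise for Novak: a_N = 51.5 − (2/3)a_T.
Plugging a_N into Torres's best response: a_T = 36.125 − 0.5(51.5 − (2/3)a_T) ⇒ (2/3)a_T = 10.375, so a_T = 15.5625.
Then a_N = 51.5 − (2/3)·15.5625 = 41.125.

15.5625, 41.125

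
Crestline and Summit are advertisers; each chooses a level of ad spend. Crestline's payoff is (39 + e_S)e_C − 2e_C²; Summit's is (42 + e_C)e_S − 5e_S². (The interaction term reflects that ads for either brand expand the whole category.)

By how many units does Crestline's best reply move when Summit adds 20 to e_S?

5

Expanding Crestline's payoff: 39e_C + e_Se_C − 2e_C².
∂π/∂e_C = 39 + e_S − 4e_C = 0, so e_C = 9.75 + 0.25e_S.
The reaction-function slope is 0.25, so a 20-unit rise in e_S moves e_C by 0.25 × 20 = 5. Crestline's best response rises — the actions are strategic complements.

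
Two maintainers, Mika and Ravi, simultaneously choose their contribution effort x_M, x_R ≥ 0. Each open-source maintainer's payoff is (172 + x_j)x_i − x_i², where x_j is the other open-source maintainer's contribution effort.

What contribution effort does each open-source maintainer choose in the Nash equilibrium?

Mika's payoff is (172 + x_R)x_M − x_M².
∂π/∂x_M = 172 + x_R − 2x_M = 0, so x_M = 86 + 0.5x_R.
Setting x_M = x_R in the reaction function: x_M = 86 + 0.5x_M, so x_M = 86 / 0.5 = 172.

172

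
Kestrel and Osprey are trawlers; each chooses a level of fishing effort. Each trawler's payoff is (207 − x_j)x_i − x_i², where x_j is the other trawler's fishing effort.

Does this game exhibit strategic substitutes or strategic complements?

strategic substitutes

Kestrel's payoff is (207 − x_O)x_K − x_K².
∂π/∂x_K = 207 − x_O − 2x_K = 0, so x_K = 103.5 − 0.5x_O.
The best-response slope dx_K/dx_O = −0.5 < 0: the reaction function is downward-sloping, so the choices are strategic substitutes.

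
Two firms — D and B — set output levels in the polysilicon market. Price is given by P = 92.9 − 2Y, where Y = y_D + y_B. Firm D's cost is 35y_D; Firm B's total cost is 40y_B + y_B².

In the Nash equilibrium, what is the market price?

Firm D's profit: π = y_D(92.9 − 2(y_D + y_B)) − 35y_D.
∂π/∂y_D = 57.9 − 4y_D − 2y_B = 0, so y_D = 14.475 − 0.5y_B.
For B: ∂π/∂y_B = 52.9 − 6y_B − 2y_D = 0 ⇒ y_B = 529/60 − (1/3)y_D.
Substituting the second reaction function into the first: y_D = 14.475 − 0.5(529/60 − (1/3)y_D), which gives (5/6)y_D = 151/15 ⇒ y_D = 12.08.
Then y_B = 529/60 − (1/3)·12.08 = 4.79.
Equilibrium price: P = 92.9 − 2·16.87 = 59.16.

59.16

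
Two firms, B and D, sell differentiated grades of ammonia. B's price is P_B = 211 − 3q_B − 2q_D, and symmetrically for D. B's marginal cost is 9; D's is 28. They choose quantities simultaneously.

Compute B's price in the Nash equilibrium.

Firm B's profit: π = q_B(211 − 3q_B − 2q_D) − 9q_B.
∂π/∂q_B = 202 − 6q_B − 2q_D = 0 ⇒ q_B = 101/3 − (1/3)q_D.
Similarly q_D = 30.5 − (1/3)q_B.
Plugging q_D into B's best response: q_B = 101/3 − (1/3)(30.5 − (1/3)q_B) ⇒ (8/9)q_B = 23.5, so q_B = 26.4375.
Then q_D = 30.5 − (1/3)·26.4375 = 21.6875.
P_B = 211 − 3·26.4375 − 2·21.6875 = 88.3125.

88.3125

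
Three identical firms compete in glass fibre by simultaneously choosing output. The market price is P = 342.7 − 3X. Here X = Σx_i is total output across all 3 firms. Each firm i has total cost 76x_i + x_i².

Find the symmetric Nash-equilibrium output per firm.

19.05

A representative firm's profit is π_i = x_i(342.7 − 3X) − 76x_i − x_i², with X = x_i + Σ_{j≠i} x_j.
First-order condition: 266.7 − 8x_i − 3Σ_{j≠i} x_j = 0.
With identical firms, set every x_j = x: then 266.7 − 8x − 6x = 0, i.e. x = 266.7/14 = 19.05.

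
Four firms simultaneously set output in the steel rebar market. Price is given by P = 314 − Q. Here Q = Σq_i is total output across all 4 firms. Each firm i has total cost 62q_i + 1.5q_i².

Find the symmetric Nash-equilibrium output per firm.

A representative firm's profit is π_i = q_i(314 − Q) − 62q_i − 1.5q_i², with Q = q_i + Σ_{j≠i} q_j.
First-order condition: 252 − 5q_i − Σ_{j≠i} q_j = 0.
In a symmetric equilibrium every firm chooses the same q, so Σ_{j≠i} q_j = 3q. The condition becomes 252 − 8q = 0, giving q = 252/8 = 31.5.

31.5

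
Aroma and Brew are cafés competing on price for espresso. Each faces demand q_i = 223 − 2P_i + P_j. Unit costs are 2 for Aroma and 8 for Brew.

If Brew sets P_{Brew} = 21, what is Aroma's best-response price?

62

Aroma's profit: π = (P_{Aroma} − 2)(223 − 2P_{Aroma} + P_{Brew}).
∂π/∂P_{Aroma} = 227 − 4P_{Aroma} + P_{Brew} = 0 ⇒ P_{Aroma} = 56.75 + 0.25P_{Brew}.
At P_{Brew} = 21: P_{Aroma} = 56.75 + 0.25·21 = 62.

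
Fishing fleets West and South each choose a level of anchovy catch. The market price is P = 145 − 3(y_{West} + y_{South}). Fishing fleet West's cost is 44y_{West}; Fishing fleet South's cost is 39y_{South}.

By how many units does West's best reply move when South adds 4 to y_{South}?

Fishing fleet West's profit: π = y_{West}(145 − 3(y_{West} + y_{South})) − 44y_{West}.
∂π/∂y_{West} = 101 − 6y_{West} − 3y_{South} = 0, so y_{West} = 101/6 − 0.5y_{South}.
The reaction-function slope is −0.5, so a 4-unit rise in y_{South} moves y_{West} by −0.5 × 4 = −2. West's best response falls — the actions are strategic substitutes.

-2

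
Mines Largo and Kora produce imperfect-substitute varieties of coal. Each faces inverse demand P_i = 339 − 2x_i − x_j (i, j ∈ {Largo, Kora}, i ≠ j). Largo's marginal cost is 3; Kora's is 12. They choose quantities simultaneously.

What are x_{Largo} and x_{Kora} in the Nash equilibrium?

Mine Largo's profit: π = x_{Largo}(339 − 2x_{Largo} − x_{Kora}) − 3x_{Largo}.
∂π/∂x_{Largo} = 336 − 4x_{Largo} − x_{Kora} = 0 ⇒ x_{Largo} = 84 − 0.25x_{Kora}.
Similarly x_{Kora} = 81.75 − 0.25x_{Largo}.
Plugging x_{Kora} into Largo's best response: x_{Largo} = 84 − 0.25(81.75 − 0.25x_{Largo}) ⇒ 0.9375x_{Largo} = 63.5625, so x_{Largo} = 67.8.
Then x_{Kora} = 81.75 − 0.25·67.8 = 64.8.

67.8, 64.8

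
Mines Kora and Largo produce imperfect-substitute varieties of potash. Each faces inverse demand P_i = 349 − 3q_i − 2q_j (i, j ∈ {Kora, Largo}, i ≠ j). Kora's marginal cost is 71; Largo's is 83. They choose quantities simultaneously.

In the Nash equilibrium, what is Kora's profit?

3780.75

Mine Kora's profit: π = q_{Kora}(349 − 3q_{Kora} − 2q_{Largo}) − 71q_{Kora}.
∂π/∂q_{Kora} = 278 − 6q_{Kora} − 2q_{Largo} = 0 ⇒ q_{Kora} = 139/3 − (1/3)q_{Largo}.
Similarly q_{Largo} = 133/3 − (1/3)q_{Kora}.
Solving the two reaction functions simultaneously: (1 − (−1/3)(−1/3))q_{Kora} = 139/3 − (1/3)·(133/3), so (8/9)q_{Kora} = 284/9 and q_{Kora} = 35.5.
Then q_{Largo} = 133/3 − (1/3)·35.5 = 32.5.
P_{Kora} = 349 − 3·35.5 − 2·32.5 = 177.5.
Profit = (177.5 − 71)·35.5 = 3780.75.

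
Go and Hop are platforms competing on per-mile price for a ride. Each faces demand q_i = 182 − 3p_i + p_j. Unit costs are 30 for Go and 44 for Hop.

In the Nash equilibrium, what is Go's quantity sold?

Go's profit: π = (p_{Go} − 30)(182 − 3p_{Go} + p_{Hop}).
∂π/∂p_{Go} = 272 − 6p_{Go} + p_{Hop} = 0 ⇒ p_{Go} = 136/3 + (1/6)p_{Hop}.
Similarly p_{Hop} = 157/3 + (1/6)p_{Go}.
Substituting the second reaction function into the first: p_{Go} = 136/3 + (1/6)(157/3 + (1/6)p_{Go}), which gives (35/36)p_{Go} = 973/18 ⇒ p_{Go} = 55.6.
Then p_{Hop} = 157/3 + (1/6)·55.6 = 61.6.
q_{Go} = 182 − 3·55.6 + 61.6 = 76.8.

76.8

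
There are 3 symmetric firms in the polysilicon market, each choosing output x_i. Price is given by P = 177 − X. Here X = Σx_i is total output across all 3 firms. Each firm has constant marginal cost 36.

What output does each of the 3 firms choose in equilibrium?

35.25

A representative firm's profit is π_i = x_i(177 − X) − 36x_i, with X = x_i + Σ_{j≠i} x_j.
First-order condition: 141 − 2x_i − Σ_{j≠i} x_j = 0.
Imposing symmetry (x_j = x for all j) turns Σ_{j≠i} x_j into 2x, so 141 = 4x and x = 35.25.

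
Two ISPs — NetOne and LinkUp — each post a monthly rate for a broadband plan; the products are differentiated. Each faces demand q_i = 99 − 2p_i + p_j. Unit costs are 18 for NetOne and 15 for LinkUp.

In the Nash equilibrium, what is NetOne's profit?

NetOne's profit: π = (p_{NetOne} − 18)(99 − 2p_{NetOne} + p_{LinkUp}).
∂π/∂p_{NetOne} = 135 − 4p_{NetOne} + p_{LinkUp} = 0 ⇒ p_{NetOne} = 33.75 + 0.25p_{LinkUp}.
Similarly p_{LinkUp} = 32.25 + 0.25p_{NetOne}.
Solving the two reaction functions simultaneously: (1 − (0.25)(0.25))p_{NetOne} = 33.75 + 0.25·32.25, so 0.9375p_{NetOne} = 41.8125 and p_{NetOne} = 44.6.
Then p_{LinkUp} = 32.25 + 0.25·44.6 = 43.4.
q_{NetOne} = 99 − 2·44.6 + 43.4 = 53.2.
Profit = (44.6 − 18)·53.2 = 1415.12.

1415.12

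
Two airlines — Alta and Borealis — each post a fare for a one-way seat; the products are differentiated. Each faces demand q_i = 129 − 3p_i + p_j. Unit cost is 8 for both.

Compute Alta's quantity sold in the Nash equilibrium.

67.8

Alta's profit: π = (p_{Alta} − 8)(129 − 3p_{Alta} + p_{Borealis}).
∂π/∂p_{Alta} = 153 − 6p_{Alta} + p_{Borealis} = 0 ⇒ p_{Alta} = 25.5 + (1/6)p_{Borealis}.
By symmetry p_{Borealis} = p_{Alta}; substituting into the reaction function, (5/6)p_{Alta} = 25.5 and p_{Alta} = 30.6.
q_{Alta} = 129 − 3·30.6 + 30.6 = 67.8.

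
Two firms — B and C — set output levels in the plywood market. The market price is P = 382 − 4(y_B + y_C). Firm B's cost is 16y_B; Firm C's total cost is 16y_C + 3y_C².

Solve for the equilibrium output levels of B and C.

Firm B's profit: π = y_B(382 − 4(y_B + y_C)) − 16y_B.
∂π/∂y_B = 366 − 8y_B − 4y_C = 0, so y_B = 45.75 − 0.5y_C.
For C: ∂π/∂y_C = 366 − 14y_C − 4y_B = 0 ⇒ y_C = 183/7 − (2/7)y_B.
Plugging y_C into B's best response: y_B = 45.75 − 0.5(183/7 − (2/7)y_B) ⇒ (6/7)y_B = 915/28, so y_B = 38.125.
Then y_C = 183/7 − (2/7)·38.125 = 15.25.

38.125, 15.25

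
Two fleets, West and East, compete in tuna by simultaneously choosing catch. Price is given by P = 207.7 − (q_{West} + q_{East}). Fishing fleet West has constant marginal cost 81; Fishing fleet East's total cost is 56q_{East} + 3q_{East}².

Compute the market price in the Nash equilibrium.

Fishing fleet West's profit: π = q_{West}(207.7 − (q_{West} + q_{East})) − 81q_{West}.
∂π/∂q_{West} = 126.7 − 2q_{West} − q_{East} = 0, so q_{West} = 63.35 − 0.5q_{East}.
For East: ∂π/∂q_{East} = 151.7 − 8q_{East} − q_{West} = 0 ⇒ q_{East} = 18.9625 − 0.125q_{West}.
Solving the two reaction functions simultaneously: (1 − (−0.5)(−0.125))q_{West} = 63.35 − 0.5·18.9625, so 0.9375q_{West} = 8619/160 and q_{West} = 57.46.
Then q_{East} = 18.9625 − 0.125·57.46 = 11.78.
Equilibrium price: P = 207.7 − 69.24 = 138.46.

138.46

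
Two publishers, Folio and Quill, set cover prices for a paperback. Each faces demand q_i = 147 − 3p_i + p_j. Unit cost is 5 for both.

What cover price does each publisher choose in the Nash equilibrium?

Folio's profit: π = (p_{Folio} − 5)(147 − 3p_{Folio} + p_{Quill}).
∂π/∂p_{Folio} = 162 − 6p_{Folio} + p_{Quill} = 0 ⇒ p_{Folio} = 27 + (1/6)p_{Quill}.
By symmetry p_{Quill} = p_{Folio}; substituting into the reaction function, (5/6)p_{Folio} = 27 and p_{Folio} = 32.4.

32.4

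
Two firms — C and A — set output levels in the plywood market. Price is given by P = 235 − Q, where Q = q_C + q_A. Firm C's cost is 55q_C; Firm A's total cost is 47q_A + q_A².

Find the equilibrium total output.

Firm C's profit: π = q_C(235 − (q_C + q_A)) − 55q_C.
∂π/∂q_C = 180 − 2q_C − q_A = 0, so q_C = 90 − 0.5q_A.
For A: ∂π/∂q_A = 188 − 4q_A − q_C = 0 ⇒ q_A = 47 − 0.25q_C.
Solving the two reaction functions simultaneously: (1 − (−0.5)(−0.25))q_C = 90 − 0.5·47, so 0.875q_C = 66.5 and q_C = 76.
Then q_A = 47 − 0.25·76 = 28.
Total output: 76 + 28 = 104.

104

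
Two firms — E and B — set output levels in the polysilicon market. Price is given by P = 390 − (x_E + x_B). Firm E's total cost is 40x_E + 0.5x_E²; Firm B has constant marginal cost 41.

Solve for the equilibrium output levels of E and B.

Firm E's profit: π = x_E(390 − (x_E + x_B)) − 40x_E − 0.5x_E².
∂π/∂x_E = 350 − 3x_E − x_B = 0, so x_E = 350/3 − (1/3)x_B.
For B: ∂π/∂x_B = 349 − 2x_B − x_E = 0 ⇒ x_B = 174.5 − 0.5x_E.
Plugging x_B into E's best response: x_E = 350/3 − (1/3)(174.5 − 0.5x_E) ⇒ (5/6)x_E = 58.5, so x_E = 70.2.
Then x_B = 174.5 − 0.5·70.2 = 139.4.

70.2, 139.4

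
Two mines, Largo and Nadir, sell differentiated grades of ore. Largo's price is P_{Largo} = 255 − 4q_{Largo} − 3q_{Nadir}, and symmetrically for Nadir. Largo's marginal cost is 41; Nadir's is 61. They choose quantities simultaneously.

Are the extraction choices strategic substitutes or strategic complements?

strategic substitutes

Mine Largo's profit: π = q_{Largo}(255 − 4q_{Largo} − 3q_{Nadir}) − 41q_{Largo}.
∂π/∂q_{Largo} = 214 − 8q_{Largo} − 3q_{Nadir} = 0 ⇒ q_{Largo} = 26.75 − 0.375q_{Nadir}.
The best-response slope dq_{Largo}/dq_{Nadir} = −0.375 < 0: the reaction function is downward-sloping, so the choices are strategic substitutes.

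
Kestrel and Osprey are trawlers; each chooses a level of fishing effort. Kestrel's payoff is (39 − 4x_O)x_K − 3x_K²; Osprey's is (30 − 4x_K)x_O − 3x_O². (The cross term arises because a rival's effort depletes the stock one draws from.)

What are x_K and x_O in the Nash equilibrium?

Expanding Kestrel's payoff: 39x_K − 4x_Ox_K − 3x_K².
∂π/∂x_K = 39 − 4x_O − 6x_K = 0, so x_K = 6.5 − (2/3)x_O.
Likewise for Osprey: x_O = 5 − (2/3)x_K.
Substituting the second reaction function into the first: x_K = 6.5 − (2/3)(5 − (2/3)x_K), which gives (5/9)x_K = 19/6 ⇒ x_K = 5.7.
Then x_O = 5 − (2/3)·5.7 = 1.2.

5.7, 1.2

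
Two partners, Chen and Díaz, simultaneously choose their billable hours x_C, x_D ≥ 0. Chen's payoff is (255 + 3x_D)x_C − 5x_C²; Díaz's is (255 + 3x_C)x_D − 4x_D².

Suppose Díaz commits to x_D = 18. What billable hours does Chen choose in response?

30.9

Expanding Chen's payoff: 255x_C + 3x_Dx_C − 5x_C².
∂π/∂x_C = 255 + 3x_D − 10x_C = 0, so x_C = 25.5 + 0.3x_D.
At x_D = 18: x_C = 25.5 + 0.3·18 = 30.9.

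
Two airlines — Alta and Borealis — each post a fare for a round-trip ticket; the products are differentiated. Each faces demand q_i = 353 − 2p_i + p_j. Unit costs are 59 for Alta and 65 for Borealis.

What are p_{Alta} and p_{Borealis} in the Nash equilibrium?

157.8, 160.2

Alta's profit: π = (p_{Alta} − 59)(353 − 2p_{Alta} + p_{Borealis}).
∂π/∂p_{Alta} = 471 − 4p_{Alta} + p_{Borealis} = 0 ⇒ p_{Alta} = 117.75 + 0.25p_{Borealis}.
Similarly p_{Borealis} = 120.75 + 0.25p_{Alta}.
Substituting the second reaction function into the first: p_{Alta} = 117.75 + 0.25(120.75 + 0.25p_{Alta}), which gives 0.9375p_{Alta} = 147.9375 ⇒ p_{Alta} = 157.8.
Then p_{Borealis} = 120.75 + 0.25·157.8 = 160.2.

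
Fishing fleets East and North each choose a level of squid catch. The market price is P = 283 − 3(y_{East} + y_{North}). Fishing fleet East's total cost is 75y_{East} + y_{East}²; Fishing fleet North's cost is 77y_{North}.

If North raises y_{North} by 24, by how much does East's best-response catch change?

-9

Fishing fleet East's profit: π = y_{East}(283 − 3(y_{East} + y_{North})) − 75y_{East} − y_{East}².
∂π/∂y_{East} = 208 − 8y_{East} − 3y_{North} = 0, so y_{East} = 26 − 0.375y_{North}.
The reaction-function slope is −0.375, so a 24-unit rise in y_{North} moves y_{East} by −0.375 × 24 = −9. East's best response falls — the actions are strategic substitutes.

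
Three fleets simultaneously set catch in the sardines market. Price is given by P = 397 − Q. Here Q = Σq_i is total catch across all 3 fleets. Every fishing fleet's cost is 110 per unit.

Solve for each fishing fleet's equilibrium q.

A representative fishing fleet's profit is π_i = q_i(397 − Q) − 110q_i, with Q = q_i + Σ_{j≠i} q_j.
First-order condition: 287 − 2q_i − Σ_{j≠i} q_j = 0.
Imposing symmetry (q_j = q for all j) turns Σ_{j≠i} q_j into 2q, so 287 = 4q and q = 71.75.

71.75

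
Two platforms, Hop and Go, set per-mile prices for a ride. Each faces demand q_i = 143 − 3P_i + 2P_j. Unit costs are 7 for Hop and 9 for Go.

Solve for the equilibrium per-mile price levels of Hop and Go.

Hop's profit: π = (P_{Hop} − 7)(143 − 3P_{Hop} + 2P_{Go}).
∂π/∂P_{Hop} = 164 − 6P_{Hop} + 2P_{Go} = 0 ⇒ P_{Hop} = 82/3 + (1/3)P_{Go}.
Similarly P_{Go} = 85/3 + (1/3)P_{Hop}.
Plugging P_{Go} into Hop's best response: P_{Hop} = 82/3 + (1/3)(85/3 + (1/3)P_{Hop}) ⇒ (8/9)P_{Hop} = 331/9, so P_{Hop} = 41.375.
Then P_{Go} = 85/3 + (1/3)·41.375 = 42.125.

41.375, 42.125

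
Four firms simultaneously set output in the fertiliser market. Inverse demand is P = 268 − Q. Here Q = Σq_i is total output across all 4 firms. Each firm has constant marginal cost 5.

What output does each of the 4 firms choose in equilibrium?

52.6

A representative firm's profit is π_i = q_i(268 − Q) − 5q_i, with Q = q_i + Σ_{j≠i} q_j.
First-order condition: 263 − 2q_i − Σ_{j≠i} q_j = 0.
Imposing symmetry (q_j = q for all j) turns Σ_{j≠i} q_j into 3q, so 263 = 5q and q = 52.6.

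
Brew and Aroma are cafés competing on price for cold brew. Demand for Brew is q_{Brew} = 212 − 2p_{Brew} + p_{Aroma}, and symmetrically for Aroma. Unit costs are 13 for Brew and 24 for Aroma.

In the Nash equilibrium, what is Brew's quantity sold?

135.6

Brew's profit: π = (p_{Brew} − 13)(212 − 2p_{Brew} + p_{Aroma}).
∂π/∂p_{Brew} = 238 − 4p_{Brew} + p_{Aroma} = 0 ⇒ p_{Brew} = 59.5 + 0.25p_{Aroma}.
Similarly p_{Aroma} = 65 + 0.25p_{Brew}.
Solving the two reaction functions simultaneously: (1 − (0.25)(0.25))p_{Brew} = 59.5 + 0.25·65, so 0.9375p_{Brew} = 75.75 and p_{Brew} = 80.8.
Then p_{Aroma} = 65 + 0.25·80.8 = 85.2.
q_{Brew} = 212 − 2·80.8 + 85.2 = 135.6.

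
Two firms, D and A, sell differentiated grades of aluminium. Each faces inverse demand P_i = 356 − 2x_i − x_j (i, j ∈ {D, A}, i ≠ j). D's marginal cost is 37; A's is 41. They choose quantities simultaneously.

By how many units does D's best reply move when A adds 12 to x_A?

-3

Firm D's profit: π = x_D(356 − 2x_D − x_A) − 37x_D.
∂π/∂x_D = 319 − 4x_D − x_A = 0 ⇒ x_D = 79.75 − 0.25x_A.
The reaction-function slope is −0.25, so a 12-unit rise in x_A moves x_D by −0.25 × 12 = −3. D's best response falls — the actions are strategic substitutes.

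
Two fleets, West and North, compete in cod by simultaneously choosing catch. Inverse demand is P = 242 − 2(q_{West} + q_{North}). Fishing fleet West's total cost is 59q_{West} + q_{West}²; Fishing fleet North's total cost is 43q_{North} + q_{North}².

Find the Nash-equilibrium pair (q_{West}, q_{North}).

21.875, 25.875

Fishing fleet West's profit: π = q_{West}(242 − 2(q_{West} + q_{North})) − 59q_{West} − q_{West}².
∂π/∂q_{West} = 183 − 6q_{West} − 2q_{North} = 0, so q_{West} = 30.5 − (1/3)q_{North}.
By the same steps for North: q_{North} = 199/6 − (1/3)q_{West}.
Solving the two reaction functions simultaneously: (1 − (−1/3)(−1/3))q_{West} = 30.5 − (1/3)·(199/6), so (8/9)q_{West} = 175/9 and q_{West} = 21.875.
Then q_{North} = 199/6 − (1/3)·21.875 = 25.875.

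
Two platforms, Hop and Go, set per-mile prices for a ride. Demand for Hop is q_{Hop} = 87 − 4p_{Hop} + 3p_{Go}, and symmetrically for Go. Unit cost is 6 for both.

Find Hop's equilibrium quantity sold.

64.8

Hop's profit: π = (p_{Hop} − 6)(87 − 4p_{Hop} + 3p_{Go}).
∂π/∂p_{Hop} = 111 − 8p_{Hop} + 3p_{Go} = 0 ⇒ p_{Hop} = 13.875 + 0.375p_{Go}.
Setting p_{Hop} = p_{Go} in the reaction function: p_{Hop} = 13.875 + 0.375p_{Hop}, so p_{Hop} = 13.875 / 0.625 = 22.2.
q_{Hop} = 87 − 4·22.2 + 3·22.2 = 64.8.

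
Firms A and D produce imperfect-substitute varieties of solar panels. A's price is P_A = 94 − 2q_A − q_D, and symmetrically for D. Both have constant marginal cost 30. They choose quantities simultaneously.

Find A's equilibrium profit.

Firm A's profit: π = q_A(94 − 2q_A − q_D) − 30q_A.
∂π/∂q_A = 64 − 4q_A − q_D = 0 ⇒ q_A = 16 − 0.25q_D.
The game is symmetric, so in equilibrium q_D = q_A: the reaction function gives 1.25q_A = 16, hence q_A = 12.8.
P_A = 94 − 2·12.8 − 12.8 = 55.6.
Profit = (55.6 − 30)·12.8 = 327.68.

327.68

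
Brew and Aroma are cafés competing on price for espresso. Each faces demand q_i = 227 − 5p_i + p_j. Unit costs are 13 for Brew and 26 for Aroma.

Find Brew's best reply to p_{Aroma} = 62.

Brew's profit: π = (p_{Brew} − 13)(227 − 5p_{Brew} + p_{Aroma}).
∂π/∂p_{Brew} = 292 − 10p_{Brew} + p_{Aroma} = 0 ⇒ p_{Brew} = 29.2 + 0.1p_{Aroma}.
At p_{Aroma} = 62: p_{Brew} = 29.2 + 0.1·62 = 35.4.

35.4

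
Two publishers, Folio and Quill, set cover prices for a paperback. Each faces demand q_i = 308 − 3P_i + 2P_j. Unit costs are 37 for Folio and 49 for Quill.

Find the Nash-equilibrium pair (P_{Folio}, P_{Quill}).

107, 111.5

Folio's profit: π = (P_{Folio} − 37)(308 − 3P_{Folio} + 2P_{Quill}).
∂π/∂P_{Folio} = 419 − 6P_{Folio} + 2P_{Quill} = 0 ⇒ P_{Folio} = 419/6 + (1/3)P_{Quill}.
Similarly P_{Quill} = 455/6 + (1/3)P_{Folio}.
Solving the two reaction functions simultaneously: (1 − (1/3)(1/3))P_{Folio} = 419/6 + (1/3)·(455/6), so (8/9)P_{Folio} = 856/9 and P_{Folio} = 107.
Then P_{Quill} = 455/6 + (1/3)·107 = 111.5.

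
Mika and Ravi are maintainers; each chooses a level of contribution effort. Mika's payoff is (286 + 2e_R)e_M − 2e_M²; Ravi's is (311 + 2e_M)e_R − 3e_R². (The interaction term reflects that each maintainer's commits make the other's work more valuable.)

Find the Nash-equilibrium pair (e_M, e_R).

116.9, 90.8

Expanding Mika's payoff: 286e_M + 2e_Re_M − 2e_M².
∂π/∂e_M = 286 + 2e_R − 4e_M = 0, so e_M = 71.5 + 0.5e_R.
Likewise for Ravi: e_R = 311/6 + (1/3)e_M.
Substituting the second reaction function into the first: e_M = 71.5 + 0.5(311/6 + (1/3)e_M), which gives (5/6)e_M = 1169/12 ⇒ e_M = 116.9.
Then e_R = 311/6 + (1/3)·116.9 = 90.8.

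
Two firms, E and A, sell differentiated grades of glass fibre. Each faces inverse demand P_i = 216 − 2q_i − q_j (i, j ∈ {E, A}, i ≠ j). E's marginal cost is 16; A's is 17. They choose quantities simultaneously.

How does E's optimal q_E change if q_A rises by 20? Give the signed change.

Firm E's profit: π = q_E(216 − 2q_E − q_A) − 16q_E.
∂π/∂q_E = 200 − 4q_E − q_A = 0 ⇒ q_E = 50 − 0.25q_A.
The reaction-function slope is −0.25, so a 20-unit rise in q_A moves q_E by −0.25 × 20 = −5. E's best response falls — the actions are strategic substitutes.

-5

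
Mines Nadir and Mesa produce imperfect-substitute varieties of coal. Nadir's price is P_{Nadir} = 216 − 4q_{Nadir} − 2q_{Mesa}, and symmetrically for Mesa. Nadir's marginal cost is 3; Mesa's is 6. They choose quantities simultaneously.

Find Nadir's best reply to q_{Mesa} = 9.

Mine Nadir's profit: π = q_{Nadir}(216 − 4q_{Nadir} − 2q_{Mesa}) − 3q_{Nadir}.
∂π/∂q_{Nadir} = 213 − 8q_{Nadir} − 2q_{Mesa} = 0 ⇒ q_{Nadir} = 26.625 − 0.25q_{Mesa}.
At q_{Mesa} = 9: q_{Nadir} = 26.625 − 0.25·9 = 24.375.

24.375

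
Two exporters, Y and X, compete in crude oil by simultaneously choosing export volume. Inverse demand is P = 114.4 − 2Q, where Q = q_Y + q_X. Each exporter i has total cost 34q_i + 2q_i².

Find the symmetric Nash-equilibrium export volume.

Exporter Y's profit: π = q_Y(114.4 − 2(q_Y + q_X)) − 34q_Y − 2q_Y².
∂π/∂q_Y = 80.4 − 8q_Y − 2q_X = 0, so q_Y = 10.05 − 0.25q_X.
The game is symmetric, so in equilibrium q_X = q_Y: the reaction function gives 1.25q_Y = 10.05, hence q_Y = 8.04.

8.04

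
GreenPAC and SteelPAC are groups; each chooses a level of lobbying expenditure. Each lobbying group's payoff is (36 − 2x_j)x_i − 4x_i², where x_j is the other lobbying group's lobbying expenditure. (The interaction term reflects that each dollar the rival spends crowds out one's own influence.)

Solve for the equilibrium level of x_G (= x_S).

GreenPAC's payoff is (36 − 2x_S)x_G − 4x_G².
∂π/∂x_G = 36 − 2x_S − 8x_G = 0, so x_G = 4.5 − 0.25x_S.
Setting x_G = x_S in the reaction function: x_G = 4.5 − 0.25x_G, so x_G = 4.5 / 1.25 = 3.6.

3.6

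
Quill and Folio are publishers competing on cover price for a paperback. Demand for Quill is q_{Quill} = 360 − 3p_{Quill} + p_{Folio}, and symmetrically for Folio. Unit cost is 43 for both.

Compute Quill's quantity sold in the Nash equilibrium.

Quill's profit: π = (p_{Quill} − 43)(360 − 3p_{Quill} + p_{Folio}).
∂π/∂p_{Quill} = 489 − 6p_{Quill} + p_{Folio} = 0 ⇒ p_{Quill} = 81.5 + (1/6)p_{Folio}.
The game is symmetric, so in equilibrium p_{Folio} = p_{Quill}: the reaction function gives (5/6)p_{Quill} = 81.5, hence p_{Quill} = 97.8.
q_{Quill} = 360 − 3·97.8 + 97.8 = 164.4.

164.4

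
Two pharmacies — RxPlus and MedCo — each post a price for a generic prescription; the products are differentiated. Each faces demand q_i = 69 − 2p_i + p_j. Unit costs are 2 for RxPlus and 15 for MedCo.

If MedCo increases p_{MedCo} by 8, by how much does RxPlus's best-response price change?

RxPlus's profit: π = (p_{RxPlus} − 2)(69 − 2p_{RxPlus} + p_{MedCo}).
∂π/∂p_{RxPlus} = 73 − 4p_{RxPlus} + p_{MedCo} = 0 ⇒ p_{RxPlus} = 18.25 + 0.25p_{MedCo}.
The reaction-function slope is 0.25, so an 8-unit rise in p_{MedCo} moves p_{RxPlus} by 0.25 × 8 = 2. RxPlus's best response rises — the actions are strategic complements.

2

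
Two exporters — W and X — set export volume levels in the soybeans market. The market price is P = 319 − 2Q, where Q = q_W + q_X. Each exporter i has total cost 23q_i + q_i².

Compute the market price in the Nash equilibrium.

Exporter W's profit: π = q_W(319 − 2(q_W + q_X)) − 23q_W − q_W².
∂π/∂q_W = 296 − 6q_W − 2q_X = 0, so q_W = 148/3 − (1/3)q_X.
Setting q_W = q_X in the reaction function: q_W = 148/3 − (1/3)q_W, so q_W = (148/3) / (4/3) = 37.
Equilibrium price: P = 319 − 2·74 = 171.

171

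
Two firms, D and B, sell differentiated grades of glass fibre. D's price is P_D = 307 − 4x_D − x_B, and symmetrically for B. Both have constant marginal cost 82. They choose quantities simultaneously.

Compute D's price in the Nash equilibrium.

182

Firm D's profit: π = x_D(307 − 4x_D − x_B) − 82x_D.
∂π/∂x_D = 225 − 8x_D − x_B = 0 ⇒ x_D = 28.125 − 0.125x_B.
By symmetry x_B = x_D; substituting into the reaction function, 1.125x_D = 28.125 and x_D = 25.
P_D = 307 − 4·25 − 25 = 182.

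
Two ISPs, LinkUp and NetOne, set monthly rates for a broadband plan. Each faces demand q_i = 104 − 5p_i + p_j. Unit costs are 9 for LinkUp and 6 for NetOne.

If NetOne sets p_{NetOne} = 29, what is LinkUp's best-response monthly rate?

LinkUp's profit: π = (p_{LinkUp} − 9)(104 − 5p_{LinkUp} + p_{NetOne}).
∂π/∂p_{LinkUp} = 149 − 10p_{LinkUp} + p_{NetOne} = 0 ⇒ p_{LinkUp} = 14.9 + 0.1p_{NetOne}.
At p_{NetOne} = 29: p_{LinkUp} = 14.9 + 0.1·29 = 17.8.

17.8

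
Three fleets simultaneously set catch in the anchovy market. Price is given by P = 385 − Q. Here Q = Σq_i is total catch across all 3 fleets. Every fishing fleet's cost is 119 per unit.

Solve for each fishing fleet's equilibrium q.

66.5

A representative fishing fleet's profit is π_i = q_i(385 − Q) − 119q_i, with Q = q_i + Σ_{j≠i} q_j.
First-order condition: 266 − 2q_i − Σ_{j≠i} q_j = 0.
In a symmetric equilibrium every fishing fleet chooses the same q, so Σ_{j≠i} q_j = 2q. The condition becomes 266 − 4q = 0, giving q = 266/4 = 66.5.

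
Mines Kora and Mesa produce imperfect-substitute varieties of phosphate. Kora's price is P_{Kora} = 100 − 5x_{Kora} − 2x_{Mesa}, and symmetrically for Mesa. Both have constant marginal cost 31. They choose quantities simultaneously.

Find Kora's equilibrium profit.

Mine Kora's profit: π = x_{Kora}(100 − 5x_{Kora} − 2x_{Mesa}) − 31x_{Kora}.
∂π/∂x_{Kora} = 69 − 10x_{Kora} − 2x_{Mesa} = 0 ⇒ x_{Kora} = 6.9 − 0.2x_{Mesa}.
By symmetry x_{Mesa} = x_{Kora}; substituting into the reaction function, 1.2x_{Kora} = 6.9 and x_{Kora} = 5.75.
P_{Kora} = 100 − 5·5.75 − 2·5.75 = 59.75.
Profit = (59.75 − 31)·5.75 = 165.3125.

165.3125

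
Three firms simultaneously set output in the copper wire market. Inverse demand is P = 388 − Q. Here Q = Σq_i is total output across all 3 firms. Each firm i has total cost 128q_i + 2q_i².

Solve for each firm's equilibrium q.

A representative firm's profit is π_i = q_i(388 − Q) − 128q_i − 2q_i², with Q = q_i + Σ_{j≠i} q_j.
First-order condition: 260 − 6q_i − Σ_{j≠i} q_j = 0.
With identical firms, set every q_j = q: then 260 − 6q − 2q = 0, i.e. q = 260/8 = 32.5.

32.5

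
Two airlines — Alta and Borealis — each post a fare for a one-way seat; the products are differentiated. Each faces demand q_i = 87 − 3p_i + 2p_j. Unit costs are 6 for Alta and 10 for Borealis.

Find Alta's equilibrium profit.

Alta's profit: π = (p_{Alta} − 6)(87 − 3p_{Alta} + 2p_{Borealis}).
∂π/∂p_{Alta} = 105 − 6p_{Alta} + 2p_{Borealis} = 0 ⇒ p_{Alta} = 17.5 + (1/3)p_{Borealis}.
Similarly p_{Borealis} = 19.5 + (1/3)p_{Alta}.
Solving the two reaction functions simultaneously: (1 − (1/3)(1/3))p_{Alta} = 17.5 + (1/3)·19.5, so (8/9)p_{Alta} = 24 and p_{Alta} = 27.
Then p_{Borealis} = 19.5 + (1/3)·27 = 28.5.
q_{Alta} = 87 − 3·27 + 2·28.5 = 63.
Profit = (27 − 6)·63 = 1323.

1323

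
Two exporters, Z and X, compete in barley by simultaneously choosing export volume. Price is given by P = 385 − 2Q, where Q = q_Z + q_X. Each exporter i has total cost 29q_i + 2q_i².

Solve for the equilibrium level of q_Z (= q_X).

35.6

Exporter Z's profit: π = q_Z(385 − 2(q_Z + q_X)) − 29q_Z − 2q_Z².
∂π/∂q_Z = 356 − 8q_Z − 2q_X = 0, so q_Z = 44.5 − 0.25q_X.
By symmetry q_X = q_Z; substituting into the reaction function, 1.25q_Z = 44.5 and q_Z = 35.6.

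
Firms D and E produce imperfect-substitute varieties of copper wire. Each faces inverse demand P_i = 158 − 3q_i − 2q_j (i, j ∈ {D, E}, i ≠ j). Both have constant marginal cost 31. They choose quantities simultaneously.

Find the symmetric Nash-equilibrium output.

Firm D's profit: π = q_D(158 − 3q_D − 2q_E) − 31q_D.
∂π/∂q_D = 127 − 6q_D − 2q_E = 0 ⇒ q_D = 127/6 − (1/3)q_E.
The game is symmetric, so in equilibrium q_E = q_D: the reaction function gives (4/3)q_D = 127/6, hence q_D = 15.875.

15.875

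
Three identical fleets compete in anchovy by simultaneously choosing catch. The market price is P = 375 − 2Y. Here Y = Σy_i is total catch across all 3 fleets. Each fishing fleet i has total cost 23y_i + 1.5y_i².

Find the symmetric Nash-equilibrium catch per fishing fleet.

A representative fishing fleet's profit is π_i = y_i(375 − 2Y) − 23y_i − 1.5y_i², with Y = y_i + Σ_{j≠i} y_j.
First-order condition: 352 − 7y_i − 2Σ_{j≠i} y_j = 0.
With identical fishing fleets, set every y_j = y: then 352 − 7y − 4y = 0, i.e. y = 352/11 = 32.

32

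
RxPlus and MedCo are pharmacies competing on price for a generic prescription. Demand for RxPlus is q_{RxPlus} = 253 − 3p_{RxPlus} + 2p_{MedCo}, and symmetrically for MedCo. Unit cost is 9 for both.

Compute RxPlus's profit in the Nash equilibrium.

RxPlus's profit: π = (p_{RxPlus} − 9)(253 − 3p_{RxPlus} + 2p_{MedCo}).
∂π/∂p_{RxPlus} = 280 − 6p_{RxPlus} + 2p_{MedCo} = 0 ⇒ p_{RxPlus} = 140/3 + (1/3)p_{MedCo}.
The game is symmetric, so in equilibrium p_{MedCo} = p_{RxPlus}: the reaction function gives (2/3)p_{RxPlus} = 140/3, hence p_{RxPlus} = 70.
q_{RxPlus} = 253 − 3·70 + 2·70 = 183.
Profit = (70 − 9)·183 = 11163.

11163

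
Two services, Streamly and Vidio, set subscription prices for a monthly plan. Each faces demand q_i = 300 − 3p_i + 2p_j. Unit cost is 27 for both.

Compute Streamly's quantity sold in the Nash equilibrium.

204.75

Streamly's profit: π = (p_{Streamly} − 27)(300 − 3p_{Streamly} + 2p_{Vidio}).
∂π/∂p_{Streamly} = 381 − 6p_{Streamly} + 2p_{Vidio} = 0 ⇒ p_{Streamly} = 63.5 + (1/3)p_{Vidio}.
Setting p_{Streamly} = p_{Vidio} in the reaction function: p_{Streamly} = 63.5 + (1/3)p_{Streamly}, so p_{Streamly} = 63.5 / (2/3) = 95.25.
q_{Streamly} = 300 − 3·95.25 + 2·95.25 = 204.75.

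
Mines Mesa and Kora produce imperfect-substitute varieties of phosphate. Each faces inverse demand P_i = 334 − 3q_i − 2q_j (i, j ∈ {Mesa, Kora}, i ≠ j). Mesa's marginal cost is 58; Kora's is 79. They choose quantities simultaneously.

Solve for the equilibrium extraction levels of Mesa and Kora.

35.8125, 30.5625

Mine Mesa's profit: π = q_{Mesa}(334 − 3q_{Mesa} − 2q_{Kora}) − 58q_{Mesa}.
∂π/∂q_{Mesa} = 276 − 6q_{Mesa} − 2q_{Kora} = 0 ⇒ q_{Mesa} = 46 − (1/3)q_{Kora}.
Similarly q_{Kora} = 42.5 − (1/3)q_{Mesa}.
Solving the two reaction functions simultaneously: (1 − (−1/3)(−1/3))q_{Mesa} = 46 − (1/3)·42.5, so (8/9)q_{Mesa} = 191/6 and q_{Mesa} = 35.8125.
Then q_{Kora} = 42.5 − (1/3)·35.8125 = 30.5625.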